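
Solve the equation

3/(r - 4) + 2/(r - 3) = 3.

r = 3.2792 or r = 5.3874

Multiply both sides by (r - 4)(r - 3):
3(r - 3) + 2(r - 4) = 3(r - 4)(r - 3).
Expand and collect terms: 3r² - 26r + 53 = 0.
By the quadratic formula, r = (26 ± √40) / 6, so r ≈ 5.3874 or r ≈ 3.2792.
Neither value makes a denominator zero (r ≠ 4, r ≠ 3), so both are valid.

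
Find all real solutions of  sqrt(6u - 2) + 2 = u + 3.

u = 1 or u = 3

Isolate the radical: sqrt(6u - 2) = u + 1.
Square both sides: 6u - 2 = (u + 1)^2.
Expand and rearrange: u^2 - 4u + 3 = 0.
Solving gives u = 3 or u = 1.
Check each candidate in the original equation:
  u = 3: sqrt(16) = 4, while u + 1 = 4 — valid.
  u = 1: sqrt(4) = 2, while u + 1 = 2 — valid.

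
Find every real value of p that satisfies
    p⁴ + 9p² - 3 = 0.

Let u = p². The equation becomes u² + 9u - 3 = 0.
By the quadratic formula, u = -9/2 + √(93)/2 or u = -√(93)/2 - 9/2.
p² = -9/2 + √(93)/2 gives p = ±√(-9/2 + √(93)/2) ≈ ±0.5673.
p² = -√(93)/2 - 9/2 < 0 has no real solution.

p = -0.5673 or p = 0.5673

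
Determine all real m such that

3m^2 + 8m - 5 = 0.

m = -3.1893 or m = 0.5226

Discriminant: (8)^2 - 4*3*(-5) = 124.
Quadratic formula: m = (-8 +/- sqrt(124)) / 6.
So m = -4/3 + sqrt(31)/3 ~= 0.5226 or m = -sqrt(31)/3 - 4/3 ~= -3.1893.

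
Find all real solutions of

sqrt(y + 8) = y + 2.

Square both sides: y + 8 = (y + 2)^2.
Expand and rearrange: y^2 + 3y - 4 = 0.
Solving gives y = 1 or y = -4.
Check each candidate in the original equation:
  y = 1: sqrt(9) = 3, while y + 2 = 3 — valid.
  y = -4: sqrt(4) = 2, while y + 2 = -2 — extraneous.

y = 1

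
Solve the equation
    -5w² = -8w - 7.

Rearrange to standard form: -5w² + 8w + 7 = 0.
Discriminant: (8)² − 4·(-5)·7 = 204.
Quadratic formula: w = (-8 ± √204) / (-10).
So w = 4/5 - √(51)/5 ≈ -0.6283 or w = 4/5 + √(51)/5 ≈ 2.2283.

w = -0.6283 or w = 2.2283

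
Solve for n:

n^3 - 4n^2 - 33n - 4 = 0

n = -4 or n = -0.1231 or n = 8.1231

Possible rational roots are divisors of -4. Testing n = -4 gives 0, so (n + 4) is a factor.
Divide: n^3 - 4n^2 - 33n - 4 = (n + 4)(n^2 - 8n - 1).
Apply the quadratic formula to n^2 - 8n - 1 = 0: n = (8 +/- sqrt(68))/2, i.e. n ~= 8.1231 or n ~= -0.1231.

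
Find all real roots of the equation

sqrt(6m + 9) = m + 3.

m = 0

Square both sides: 6m + 9 = (m + 3)^2.
Expand and rearrange: m^2 = 0.
This gives the repeated root m = 0.
Check in the original equation:
  m = 0: sqrt(9) = 3, while m + 3 = 3 — valid.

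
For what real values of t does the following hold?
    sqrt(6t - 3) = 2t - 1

Square both sides: 6t - 3 = (2t - 1)^2.
Expand and rearrange: 4t^2 - 10t + 4 = 0.
Solving gives t = 2 or t = 0.5.
Check each candidate in the original equation:
  t = 2: sqrt(9) = 3, while 2t - 1 = 3 — valid.
  t = 0.5: sqrt(0) = 0, while 2t - 1 = 0 — valid.

t = 0.5 or t = 2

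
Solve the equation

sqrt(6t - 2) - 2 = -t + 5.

Isolate the radical: sqrt(6t - 2) = -t + 7.
Square both sides: 6t - 2 = (-t + 7)^2.
Expand and rearrange: t^2 - 20t + 51 = 0.
Solving gives t = 17 or t = 3.
Check each candidate in the original equation:
  t = 17: sqrt(100) = 10, while -t + 7 = -10 — extraneous.
  t = 3: sqrt(16) = 4, while -t + 7 = 4 — valid.

t = 3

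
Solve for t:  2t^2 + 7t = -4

Rearrange to standard form: 2t^2 + 7t + 4 = 0.
Discriminant: (7)^2 - 4*2*4 = 17.
Quadratic formula: t = (-7 +/- sqrt(17)) / 4.
So t = -7/4 + sqrt(17)/4 ~= -0.7192 or t = -7/4 - sqrt(17)/4 ~= -2.7808.

t = -2.7808 or t = -0.7192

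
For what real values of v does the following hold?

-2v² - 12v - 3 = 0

v = -5.7386 or v = -0.2614

Discriminant: (-12)² − 4·(-2)·(-3) = 120.
Quadratic formula: v = (12 ± √120) / (-4).
So v = -3 - √(30)/2 ≈ -5.7386 or v = -3 + √(30)/2 ≈ -0.2614.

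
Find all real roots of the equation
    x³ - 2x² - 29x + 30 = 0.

Possible rational roots are divisors of 30. Testing x = -5 gives 0, so (x + 5) is a factor.
Divide: x³ - 2x² - 29x + 30 = (x + 5)(x² - 7x + 6).
Factor the quadratic: x = 6 or x = 1.

x = -5 or x = 1 or x = 6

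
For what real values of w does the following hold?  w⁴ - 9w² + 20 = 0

Let u = w². The equation becomes u² - 9u + 20 = 0.
Factor: (u - 5)(u - 4) = 0, so u = 5 or u = 4.
w² = 5 gives w = ±√(5) ≈ ±2.2361.
w² = 4 gives w = ±2.

w = -2.2361 or w = -2 or w = 2 or w = 2.2361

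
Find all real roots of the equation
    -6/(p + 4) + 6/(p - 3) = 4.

p = -5.2697 or p = 4.2697

Multiply both sides by (p + 4)(p - 3):
-6(p - 3) + 6(p + 4) = 4(p + 4)(p - 3).
Expand and collect terms: 4p^2 + 4p - 90 = 0.
By the quadratic formula, p = (-4 +/- sqrt(1456)) / 8, so p ~= 4.2697 or p ~= -5.2697.
Neither value makes a denominator zero (p != -4, p != 3), so both are valid.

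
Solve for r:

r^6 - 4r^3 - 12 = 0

r = -1.2599 or r = 1.8171

Let u = r^3. The equation becomes u^2 - 4u - 12 = 0.
Factor: (u - 6)(u + 2) = 0, so u = 6 or u = -2.
r^3 = 6 gives r = (6)^(1/3) ~= 1.8171.
r^3 = -2 gives r = -(2)^(1/3) ~= -1.2599.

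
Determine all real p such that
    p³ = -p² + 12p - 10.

Rearrange: p³ + p² - 12p + 10 = 0.
Possible rational roots are divisors of 10. Testing p = 1 gives 0, so (p - 1) is a factor.
Divide: p³ + p² - 12p + 10 = (p - 1)(p² + 2p - 10).
Apply the quadratic formula to p² + 2p - 10 = 0: p = (-2 ± √44)/2, i.e. p ≈ 2.3166 or p ≈ -4.3166.

p = -4.3166 or p = 1 or p = 2.3166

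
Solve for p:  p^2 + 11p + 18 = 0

p = -9 or p = -2

Factor: (p + 9)(p + 2) = 0.
So p = -9 or p = -2.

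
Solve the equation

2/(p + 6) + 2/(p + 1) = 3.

Multiply both sides by (p + 6)(p + 1):
2(p + 1) + 2(p + 6) = 3(p + 6)(p + 1).
Expand and collect terms: 3p² + 17p + 4 = 0.
By the quadratic formula, p = (-17 ± √241) / 6, so p ≈ -0.246 or p ≈ -5.4207.
Neither value makes a denominator zero (p ≠ -6, p ≠ -1), so both are valid.

p = -5.4207 or p = -0.246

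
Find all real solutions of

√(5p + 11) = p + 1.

Square both sides: 5p + 11 = (p + 1)².
Expand and rearrange: p² - 3p - 10 = 0.
Solving gives p = 5 or p = -2.
Check each candidate in the original equation:
  p = 5: √(36) = 6, while p + 1 = 6 — valid.
  p = -2: √(1) = 1, while p + 1 = -1 — extraneous.

p = 5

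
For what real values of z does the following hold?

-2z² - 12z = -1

z = -6.0822 or z = 0.0822

Rearrange to standard form: -2z² - 12z + 1 = 0.
Discriminant: (-12)² − 4·(-2)·1 = 152.
Quadratic formula: z = (12 ± √152) / (-4).
So z = -√(38)/2 - 3 ≈ -6.0822 or z = -3 + √(38)/2 ≈ 0.0822.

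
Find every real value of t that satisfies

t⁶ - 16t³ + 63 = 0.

Let u = t³. The equation becomes u² - 16u + 63 = 0.
Factor: (u - 7)(u - 9) = 0, so u = 7 or u = 9.
t³ = 7 gives t = ∛(7) ≈ 1.9129.
t³ = 9 gives t = ∛(9) ≈ 2.0801.

t = 1.9129 or t = 2.0801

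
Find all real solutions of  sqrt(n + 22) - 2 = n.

Isolate the radical: sqrt(n + 22) = n + 2.
Square both sides: n + 22 = (n + 2)^2.
Expand and rearrange: n^2 + 3n - 18 = 0.
Solving gives n = 3 or n = -6.
Check each candidate in the original equation:
  n = 3: sqrt(25) = 5, while n + 2 = 5 — valid.
  n = -6: sqrt(16) = 4, while n + 2 = -4 — extraneous.

n = 3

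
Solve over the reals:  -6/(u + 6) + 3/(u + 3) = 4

Multiply both sides by (u + 6)(u + 3):
-6(u + 3) + 3(u + 6) = 4(u + 6)(u + 3).
Expand and collect terms: 4u^2 + 39u + 72 = 0.
By the quadratic formula, u = (-39 +/- sqrt(369)) / 8, so u ~= -2.4738 or u ~= -7.2762.
Neither value makes a denominator zero (u != -6, u != -3), so both are valid.

u = -7.2762 or u = -2.4738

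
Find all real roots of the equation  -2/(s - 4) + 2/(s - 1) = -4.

s = 0.5635 or s = 4.4365

Multiply both sides by (s - 4)(s - 1):
-2(s - 1) + 2(s - 4) = -4(s - 4)(s - 1).
Expand and collect terms: -4s² + 20s - 10 = 0.
By the quadratic formula, s = (-20 ± √240) / -8, so s ≈ 0.5635 or s ≈ 4.4365.
Neither value makes a denominator zero (s ≠ 4, s ≠ 1), so both are valid.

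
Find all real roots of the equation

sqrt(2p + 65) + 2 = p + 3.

Isolate the radical: sqrt(2p + 65) = p + 1.
Square both sides: 2p + 65 = (p + 1)^2.
Expand and rearrange: p^2 - 64 = 0.
Solving gives p = 8 or p = -8.
Check each candidate in the original equation:
  p = 8: sqrt(81) = 9, while p + 1 = 9 — valid.
  p = -8: sqrt(49) = 7, while p + 1 = -7 — extraneous.

p = 8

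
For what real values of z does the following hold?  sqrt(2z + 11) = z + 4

Square both sides: 2z + 11 = (z + 4)^2.
Expand and rearrange: z^2 + 6z + 5 = 0.
Solving gives z = -1 or z = -5.
Check each candidate in the original equation:
  z = -1: sqrt(9) = 3, while z + 4 = 3 — valid.
  z = -5: sqrt(1) = 1, while z + 4 = -1 — extraneous.

z = -1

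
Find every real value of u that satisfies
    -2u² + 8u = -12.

Rearrange to standard form: -2u² + 8u + 12 = 0.
Discriminant: (8)² − 4·(-2)·12 = 160.
Quadratic formula: u = (-8 ± √160) / (-4).
So u = 2 - √(10) ≈ -1.1623 or u = 2 + √(10) ≈ 5.1623.

u = -1.1623 or u = 5.1623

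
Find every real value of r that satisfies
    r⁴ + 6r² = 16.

r = -1.4142 or r = 1.4142

Let u = r². The equation becomes u² + 6u - 16 = 0.
Factor: (u + 8)(u - 2) = 0, so u = -8 or u = 2.
r² = -8 < 0 has no real solution.
r² = 2 gives r = ±√(2) ≈ ±1.4142.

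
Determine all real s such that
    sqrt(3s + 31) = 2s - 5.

Square both sides: 3s + 31 = (2s - 5)^2.
Expand and rearrange: 4s^2 - 23s - 6 = 0.
Solving gives s = 6 or s = -0.25.
Check each candidate in the original equation:
  s = 6: sqrt(49) = 7, while 2s - 5 = 7 — valid.
  s = -0.25: sqrt(30.25) = 5.5, while 2s - 5 = -5.5 — extraneous.

s = 6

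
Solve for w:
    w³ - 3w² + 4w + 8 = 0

w = -1

Possible rational roots are divisors of 8. Testing w = -1 gives 0, so (w + 1) is a factor.
Divide: w³ - 3w² + 4w + 8 = (w + 1)(w² - 4w + 8).
The quadratic w² - 4w + 8 has discriminant -16 < 0, so no further real roots.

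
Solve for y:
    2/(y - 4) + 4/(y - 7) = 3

Multiply both sides by (y - 4)(y - 7):
2(y - 7) + 4(y - 4) = 3(y - 4)(y - 7).
Expand and collect terms: 3y² - 39y + 114 = 0.
By the quadratic formula, y = (39 ± √153) / 6, so y ≈ 8.5616 or y ≈ 4.4384.
Neither value makes a denominator zero (y ≠ 4, y ≠ 7), so both are valid.

y = 4.4384 or y = 8.5616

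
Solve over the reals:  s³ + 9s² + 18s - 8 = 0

s = -5.3723 or s = -4 or s = 0.3723

Possible rational roots are divisors of -8. Testing s = -4 gives 0, so (s + 4) is a factor.
Divide: s³ + 9s² + 18s - 8 = (s + 4)(s² + 5s - 2).
Apply the quadratic formula to s² + 5s - 2 = 0: s = (-5 ± √33)/2, i.e. s ≈ 0.3723 or s ≈ -5.3723.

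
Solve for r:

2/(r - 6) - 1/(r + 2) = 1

Multiply both sides by (r - 6)(r + 2):
2(r + 2) - (r - 6) = (r - 6)(r + 2).
Expand and collect terms: r^2 - 5r - 22 = 0.
By the quadratic formula, r = (5 +/- sqrt(113)) / 2, so r ~= 7.8151 or r ~= -2.8151.
Neither value makes a denominator zero (r != 6, r != -2), so both are valid.

r = -2.8151 or r = 7.8151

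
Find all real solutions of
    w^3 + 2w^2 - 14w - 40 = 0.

Possible rational roots are divisors of -40. Testing w = 4 gives 0, so (w - 4) is a factor.
Divide: w^3 + 2w^2 - 14w - 40 = (w - 4)(w^2 + 6w + 10).
The quadratic w^2 + 6w + 10 has discriminant -4 < 0, so no further real roots.

w = 4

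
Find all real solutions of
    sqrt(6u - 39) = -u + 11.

u = 8

Square both sides: 6u - 39 = (-u + 11)^2.
Expand and rearrange: u^2 - 28u + 160 = 0.
Solving gives u = 20 or u = 8.
Check each candidate in the original equation:
  u = 20: sqrt(81) = 9, while -u + 11 = -9 — extraneous.
  u = 8: sqrt(9) = 3, while -u + 11 = 3 — valid.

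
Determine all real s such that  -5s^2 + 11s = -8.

Rearrange to standard form: -5s^2 + 11s + 8 = 0.
Discriminant: (11)^2 - 4*(-5)*8 = 281.
Quadratic formula: s = (-11 +/- sqrt(281)) / (-10).
So s = 11/10 - sqrt(281)/10 ~= -0.5763 or s = 11/10 + sqrt(281)/10 ~= 2.7763.

s = -0.5763 or s = 2.7763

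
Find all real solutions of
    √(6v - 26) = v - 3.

Square both sides: 6v - 26 = (v - 3)².
Expand and rearrange: v² - 12v + 35 = 0.
Solving gives v = 7 or v = 5.
Check each candidate in the original equation:
  v = 7: √(16) = 4, while v - 3 = 4 — valid.
  v = 5: √(4) = 2, while v - 3 = 2 — valid.

v = 5 or v = 7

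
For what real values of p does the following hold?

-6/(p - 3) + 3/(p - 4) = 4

p = 1.8939 or p = 4.3561

Multiply both sides by (p - 3)(p - 4):
-6(p - 4) + 3(p - 3) = 4(p - 3)(p - 4).
Expand and collect terms: 4p² - 25p + 33 = 0.
By the quadratic formula, p = (25 ± √97) / 8, so p ≈ 4.3561 or p ≈ 1.8939.
Neither value makes a denominator zero (p ≠ 3, p ≠ 4), so both are valid.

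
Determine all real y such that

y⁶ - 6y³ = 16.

y = -1.2599 or y = 2

Let u = y³. The equation becomes u² - 6u - 16 = 0.
Factor: (u - 8)(u + 2) = 0, so u = 8 or u = -2.
y³ = 8 gives y = 2.
y³ = -2 gives y = -∛(2) ≈ -1.2599.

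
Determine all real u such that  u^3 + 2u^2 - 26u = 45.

Rearrange: u^3 + 2u^2 - 26u - 45 = 0.
Possible rational roots are divisors of -45. Testing u = 5 gives 0, so (u - 5) is a factor.
Divide: u^3 + 2u^2 - 26u - 45 = (u - 5)(u^2 + 7u + 9).
Apply the quadratic formula to u^2 + 7u + 9 = 0: u = (-7 +/- sqrt(13))/2, i.e. u ~= -1.6972 or u ~= -5.3028.

u = -5.3028 or u = -1.6972 or u = 5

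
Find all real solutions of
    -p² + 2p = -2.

Rearrange to standard form: -p² + 2p + 2 = 0.
Discriminant: (2)² − 4·(-1)·2 = 12.
Quadratic formula: p = (-2 ± √12) / (-2).
So p = 1 - √(3) ≈ -0.7321 or p = 1 + √(3) ≈ 2.7321.

p = -0.7321 or p = 2.7321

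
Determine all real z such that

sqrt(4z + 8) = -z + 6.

z = 2

Square both sides: 4z + 8 = (-z + 6)^2.
Expand and rearrange: z^2 - 16z + 28 = 0.
Solving gives z = 14 or z = 2.
Check each candidate in the original equation:
  z = 14: sqrt(64) = 8, while -z + 6 = -8 — extraneous.
  z = 2: sqrt(16) = 4, while -z + 6 = 4 — valid.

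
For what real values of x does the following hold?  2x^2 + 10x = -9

x = -3.8229 or x = -1.1771

Rearrange to standard form: 2x^2 + 10x + 9 = 0.
Discriminant: (10)^2 - 4*2*9 = 28.
Quadratic formula: x = (-10 +/- sqrt(28)) / 4.
So x = -5/2 + sqrt(7)/2 ~= -1.1771 or x = -5/2 - sqrt(7)/2 ~= -3.8229.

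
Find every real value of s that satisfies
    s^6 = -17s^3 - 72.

s = -2.0801 or s = -2

Let u = s^3. The equation becomes u^2 + 17u + 72 = 0.
Factor: (u + 8)(u + 9) = 0, so u = -8 or u = -9.
s^3 = -8 gives s = -2.
s^3 = -9 gives s = -(9)^(1/3) ~= -2.0801.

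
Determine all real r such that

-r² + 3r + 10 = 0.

Factor: -1(r - 5)(r + 2) = 0.
So r = 5 or r = -2.

r = -2 or r = 5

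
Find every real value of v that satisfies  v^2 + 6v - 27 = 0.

Factor: (v + 9)(v - 3) = 0.
So v = -9 or v = 3.

v = -9 or v = 3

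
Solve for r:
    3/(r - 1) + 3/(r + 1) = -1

r = -6.1623 or r = 0.1623

Multiply both sides by (r - 1)(r + 1):
3(r + 1) + 3(r - 1) = -(r - 1)(r + 1).
Expand and collect terms: -r² - 6r + 1 = 0.
By the quadratic formula, r = (6 ± √40) / -2, so r ≈ -6.1623 or r ≈ 0.1623.
Neither value makes a denominator zero (r ≠ 1, r ≠ -1), so both are valid.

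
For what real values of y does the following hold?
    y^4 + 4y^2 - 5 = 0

Let u = y^2. The equation becomes u^2 + 4u - 5 = 0.
Factor: (u + 5)(u - 1) = 0, so u = -5 or u = 1.
y^2 = -5 < 0 has no real solution.
y^2 = 1 gives y = +/-1.

y = -1 or y = 1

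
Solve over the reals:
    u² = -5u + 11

Rearrange to standard form: u² + 5u - 11 = 0.
Discriminant: (5)² − 4·1·(-11) = 69.
Quadratic formula: u = (-5 ± √69) / 2.
So u = -5/2 + √(69)/2 ≈ 1.6533 or u = -√(69)/2 - 5/2 ≈ -6.6533.

u = -6.6533 or u = 1.6533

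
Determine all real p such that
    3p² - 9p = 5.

p = -0.4791 or p = 3.4791

Rearrange to standard form: 3p² - 9p - 5 = 0.
Discriminant: (-9)² − 4·3·(-5) = 141.
Quadratic formula: p = (9 ± √141) / 6.
So p = 3/2 + √(141)/6 ≈ 3.4791 or p = 3/2 - √(141)/6 ≈ -0.4791.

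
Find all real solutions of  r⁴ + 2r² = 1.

Let u = r². The equation becomes u² + 2u - 1 = 0.
By the quadratic formula, u = -1 + √(2) or u = -√(2) - 1.
r² = -1 + √(2) gives r = ±√(-1 + √(2)) ≈ ±0.6436.
r² = -√(2) - 1 < 0 has no real solution.

r = -0.6436 or r = 0.6436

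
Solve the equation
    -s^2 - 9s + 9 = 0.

Discriminant: (-9)^2 - 4*(-1)*9 = 117.
Quadratic formula: s = (9 +/- sqrt(117)) / (-2).
So s = -3*sqrt(13)/2 - 9/2 ~= -9.9083 or s = -9/2 + 3*sqrt(13)/2 ~= 0.9083.

s = -9.9083 or s = 0.9083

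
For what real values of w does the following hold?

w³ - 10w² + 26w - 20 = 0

Possible rational roots are divisors of -20. Testing w = 2 gives 0, so (w - 2) is a factor.
Divide: w³ - 10w² + 26w - 20 = (w - 2)(w² - 8w + 10).
Apply the quadratic formula to w² - 8w + 10 = 0: w = (8 ± √24)/2, i.e. w ≈ 6.4495 or w ≈ 1.5505.

w = 1.5505 or w = 2 or w = 6.4495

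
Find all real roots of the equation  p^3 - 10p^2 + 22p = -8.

p = -0.3166 or p = 4 or p = 6.3166

Rearrange: p^3 - 10p^2 + 22p + 8 = 0.
Possible rational roots are divisors of 8. Testing p = 4 gives 0, so (p - 4) is a factor.
Divide: p^3 - 10p^2 + 22p + 8 = (p - 4)(p^2 - 6p - 2).
Apply the quadratic formula to p^2 - 6p - 2 = 0: p = (6 +/- sqrt(44))/2, i.e. p ~= 6.3166 or p ~= -0.3166.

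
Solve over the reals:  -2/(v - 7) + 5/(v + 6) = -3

v = -7.5939 or v = 7.5939

Multiply both sides by (v - 7)(v + 6):
-2(v + 6) + 5(v - 7) = -3(v - 7)(v + 6).
Expand and collect terms: -3v^2 + 173 = 0.
By the quadratic formula, v = (0 +/- sqrt(2076)) / -6, so v ~= -7.5939 or v ~= 7.5939.
Neither value makes a denominator zero (v != 7, v != -6), so both are valid.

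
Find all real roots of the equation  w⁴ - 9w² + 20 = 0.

w = -2.2361 or w = -2 or w = 2 or w = 2.2361

Let u = w². The equation becomes u² - 9u + 20 = 0.
Factor: (u - 4)(u - 5) = 0, so u = 4 or u = 5.
w² = 4 gives w = ±2.
w² = 5 gives w = ±√(5) ≈ ±2.2361.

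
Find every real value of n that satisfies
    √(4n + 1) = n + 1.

n = 0 or n = 2

Square both sides: 4n + 1 = (n + 1)².
Expand and rearrange: n² - 2n = 0.
Solving gives n = 2 or n = 0.
Check each candidate in the original equation:
  n = 2: √(9) = 3, while n + 1 = 3 — valid.
  n = 0: √(1) = 1, while n + 1 = 1 — valid.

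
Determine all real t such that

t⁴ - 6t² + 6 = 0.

Let u = t². The equation becomes u² - 6u + 6 = 0.
By the quadratic formula, u = √(3) + 3 or u = 3 - √(3).
t² = √(3) + 3 gives t = ±√(√(3) + 3) ≈ ±2.1753.
t² = 3 - √(3) gives t = ±√(3 - √(3)) ≈ ±1.126.

t = -2.1753 or t = -1.126 or t = 1.126 or t = 2.1753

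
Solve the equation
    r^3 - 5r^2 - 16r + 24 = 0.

Possible rational roots are divisors of 24. Testing r = -3 gives 0, so (r + 3) is a factor.
Divide: r^3 - 5r^2 - 16r + 24 = (r + 3)(r^2 - 8r + 8).
Apply the quadratic formula to r^2 - 8r + 8 = 0: r = (8 +/- sqrt(32))/2, i.e. r ~= 6.8284 or r ~= 1.1716.

r = -3 or r = 1.1716 or r = 6.8284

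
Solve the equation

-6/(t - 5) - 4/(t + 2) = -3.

Multiply both sides by (t - 5)(t + 2):
-6(t + 2) - 4(t - 5) = -3(t - 5)(t + 2).
Expand and collect terms: -3t^2 + 19t + 22 = 0.
Factor or apply the quadratic formula: t = -1 or t = 7.3333.
Neither value makes a denominator zero (t != 5, t != -2), so both are valid.

t = -1 or t = 7.3333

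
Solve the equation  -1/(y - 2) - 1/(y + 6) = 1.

y = -7.1231 or y = 1.1231

Multiply both sides by (y - 2)(y + 6):
-(y + 6) - (y - 2) = (y - 2)(y + 6).
Expand and collect terms: y^2 + 6y - 8 = 0.
By the quadratic formula, y = (-6 +/- sqrt(68)) / 2, so y ~= 1.1231 or y ~= -7.1231.
Neither value makes a denominator zero (y != 2, y != -6), so both are valid.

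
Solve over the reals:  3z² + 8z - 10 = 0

z = -3.5941 or z = 0.9274

Discriminant: (8)² − 4·3·(-10) = 184.
Quadratic formula: z = (-8 ± √184) / 6.
So z = -4/3 + √(46)/3 ≈ 0.9274 or z = -√(46)/3 - 4/3 ≈ -3.5941.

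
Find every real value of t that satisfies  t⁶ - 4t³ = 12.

t = -1.2599 or t = 1.8171

Let u = t³. The equation becomes u² - 4u - 12 = 0.
Factor: (u + 2)(u - 6) = 0, so u = -2 or u = 6.
t³ = -2 gives t = -∛(2) ≈ -1.2599.
t³ = 6 gives t = ∛(6) ≈ 1.8171.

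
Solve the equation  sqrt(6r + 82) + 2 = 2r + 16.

Isolate the radical: sqrt(6r + 82) = 2r + 14.
Square both sides: 6r + 82 = (2r + 14)^2.
Expand and rearrange: 4r^2 + 50r + 114 = 0.
Solving gives r = -3 or r = -9.5.
Check each candidate in the original equation:
  r = -3: sqrt(64) = 8, while 2r + 14 = 8 — valid.
  r = -9.5: sqrt(25) = 5, while 2r + 14 = -5 — extraneous.

r = -3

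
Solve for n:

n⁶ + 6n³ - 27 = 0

Let u = n³. The equation becomes u² + 6u - 27 = 0.
Factor: (u + 9)(u - 3) = 0, so u = -9 or u = 3.
n³ = -9 gives n = -∛(9) ≈ -2.0801.
n³ = 3 gives n = ∛(3) ≈ 1.4422.

n = -2.0801 or n = 1.4422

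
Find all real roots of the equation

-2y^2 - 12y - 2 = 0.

Discriminant: (-12)^2 - 4*(-2)*(-2) = 128.
Quadratic formula: y = (12 +/- sqrt(128)) / (-4).
So y = -3 - 2*sqrt(2) ~= -5.8284 or y = -3 + 2*sqrt(2) ~= -0.1716.

y = -5.8284 or y = -0.1716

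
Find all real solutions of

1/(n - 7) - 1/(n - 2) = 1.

n = 1.1459 or n = 7.8541

Multiply both sides by (n - 7)(n - 2):
(n - 2) - (n - 7) = (n - 7)(n - 2).
Expand and collect terms: n^2 - 9n + 9 = 0.
By the quadratic formula, n = (9 +/- sqrt(45)) / 2, so n ~= 7.8541 or n ~= 1.1459.
Neither value makes a denominator zero (n != 7, n != 2), so both are valid.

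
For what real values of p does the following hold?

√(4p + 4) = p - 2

p = 8

Square both sides: 4p + 4 = (p - 2)².
Expand and rearrange: p² - 8p = 0.
Solving gives p = 8 or p = 0.
Check each candidate in the original equation:
  p = 8: √(36) = 6, while p - 2 = 6 — valid.
  p = 0: √(4) = 2, while p - 2 = -2 — extraneous.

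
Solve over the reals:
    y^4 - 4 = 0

Let u = y^2. The equation becomes u^2 - 4 = 0.
Factor: (u - 2)(u + 2) = 0, so u = 2 or u = -2.
y^2 = 2 gives y = +/-sqrt(2) ~= +/-1.4142.
y^2 = -2 < 0 has no real solution.

y = -1.4142 or y = 1.4142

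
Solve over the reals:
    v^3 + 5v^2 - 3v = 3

Rearrange: v^3 + 5v^2 - 3v - 3 = 0.
Possible rational roots are divisors of -3. Testing v = 1 gives 0, so (v - 1) is a factor.
Divide: v^3 + 5v^2 - 3v - 3 = (v - 1)(v^2 + 6v + 3).
Apply the quadratic formula to v^2 + 6v + 3 = 0: v = (-6 +/- sqrt(24))/2, i.e. v ~= -0.5505 or v ~= -5.4495.

v = -5.4495 or v = -0.5505 or v = 1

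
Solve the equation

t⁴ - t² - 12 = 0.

t = -2 or t = 2

Let u = t². The equation becomes u² - u - 12 = 0.
Factor: (u - 4)(u + 3) = 0, so u = 4 or u = -3.
t² = 4 gives t = ±2.
t² = -3 < 0 has no real solution.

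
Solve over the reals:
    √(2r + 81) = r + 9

Square both sides: 2r + 81 = (r + 9)².
Expand and rearrange: r² + 16r = 0.
Solving gives r = 0 or r = -16.
Check each candidate in the original equation:
  r = 0: √(81) = 9, while r + 9 = 9 — valid.
  r = -16: √(49) = 7, while r + 9 = -7 — extraneous.

r = 0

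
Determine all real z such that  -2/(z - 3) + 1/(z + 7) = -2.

z = -7.4564 or z = 3.9564

Multiply both sides by (z - 3)(z + 7):
-2(z + 7) + (z - 3) = -2(z - 3)(z + 7).
Expand and collect terms: -2z² - 7z + 59 = 0.
By the quadratic formula, z = (7 ± √521) / -4, so z ≈ -7.4564 or z ≈ 3.9564.
Neither value makes a denominator zero (z ≠ 3, z ≠ -7), so both are valid.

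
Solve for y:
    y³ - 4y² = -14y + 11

y = 1

Rearrange: y³ - 4y² + 14y - 11 = 0.
Possible rational roots are divisors of -11. Testing y = 1 gives 0, so (y - 1) is a factor.
Divide: y³ - 4y² + 14y - 11 = (y - 1)(y² - 3y + 11).
The quadratic y² - 3y + 11 has discriminant -35 < 0, so no further real roots.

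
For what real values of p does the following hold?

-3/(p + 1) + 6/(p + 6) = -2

Multiply both sides by (p + 1)(p + 6):
-3(p + 6) + 6(p + 1) = -2(p + 1)(p + 6).
Expand and collect terms: -2p² - 17p = 0.
Factor or apply the quadratic formula: p = -8.5 or p = 0.
Neither value makes a denominator zero (p ≠ -1, p ≠ -6), so both are valid.

p = -8.5 or p = 0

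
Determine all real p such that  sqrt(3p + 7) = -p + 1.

Square both sides: 3p + 7 = (-p + 1)^2.
Expand and rearrange: p^2 - 5p - 6 = 0.
Solving gives p = 6 or p = -1.
Check each candidate in the original equation:
  p = 6: sqrt(25) = 5, while -p + 1 = -5 — extraneous.
  p = -1: sqrt(4) = 2, while -p + 1 = 2 — valid.

p = -1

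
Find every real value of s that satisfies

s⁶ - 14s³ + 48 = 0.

s = 1.8171 or s = 2

Let u = s³. The equation becomes u² - 14u + 48 = 0.
Factor: (u - 8)(u - 6) = 0, so u = 8 or u = 6.
s³ = 8 gives s = 2.
s³ = 6 gives s = ∛(6) ≈ 1.8171.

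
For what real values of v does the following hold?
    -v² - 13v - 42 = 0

Factor: -1(v + 7)(v + 6) = 0.
So v = -7 or v = -6.

v = -7 or v = -6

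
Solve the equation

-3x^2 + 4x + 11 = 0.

x = -1.3609 or x = 2.6943

Discriminant: (4)^2 - 4*(-3)*11 = 148.
Quadratic formula: x = (-4 +/- sqrt(148)) / (-6).
So x = 2/3 - sqrt(37)/3 ~= -1.3609 or x = 2/3 + sqrt(37)/3 ~= 2.6943.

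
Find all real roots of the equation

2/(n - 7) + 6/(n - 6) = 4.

Multiply both sides by (n - 7)(n - 6):
2(n - 6) + 6(n - 7) = 4(n - 7)(n - 6).
Expand and collect terms: 4n² - 60n + 222 = 0.
By the quadratic formula, n = (60 ± √48) / 8, so n ≈ 8.366 or n ≈ 6.634.
Neither value makes a denominator zero (n ≠ 7, n ≠ 6), so both are valid.

n = 6.634 or n = 8.366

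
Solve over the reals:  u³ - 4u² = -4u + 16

u = 4

Rearrange: u³ - 4u² + 4u - 16 = 0.
Possible rational roots are divisors of -16. Testing u = 4 gives 0, so (u - 4) is a factor.
Divide: u³ - 4u² + 4u - 16 = (u - 4)(u² + 4).
The quadratic u² + 4 has discriminant -16 < 0, so no further real roots.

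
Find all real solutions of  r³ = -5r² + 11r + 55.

r = -5 or r = -3.3166 or r = 3.3166

Rearrange: r³ + 5r² - 11r - 55 = 0.
Possible rational roots are divisors of -55. Testing r = -5 gives 0, so (r + 5) is a factor.
Divide: r³ + 5r² - 11r - 55 = (r + 5)(r² - 11).
Apply the quadratic formula to r² - 11 = 0: r = (0 ± √44)/2, i.e. r ≈ 3.3166 or r ≈ -3.3166.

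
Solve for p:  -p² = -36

Bring every term to one side: -p² + 36 = 0.
Factor: -1(p + 6)(p - 6) = 0.
So p = -6 or p = 6.

p = -6 or p = 6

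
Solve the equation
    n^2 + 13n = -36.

Bring every term to one side: n^2 + 13n + 36 = 0.
Factor: (n + 9)(n + 4) = 0.
So n = -9 or n = -4.

n = -9 or n = -4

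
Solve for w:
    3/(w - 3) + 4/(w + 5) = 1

w = -2.4244 or w = 7.4244

Multiply both sides by (w - 3)(w + 5):
3(w + 5) + 4(w - 3) = (w - 3)(w + 5).
Expand and collect terms: w^2 - 5w - 18 = 0.
By the quadratic formula, w = (5 +/- sqrt(97)) / 2, so w ~= 7.4244 or w ~= -2.4244.
Neither value makes a denominator zero (w != 3, w != -5), so both are valid.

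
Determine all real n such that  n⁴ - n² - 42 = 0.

Let u = n². The equation becomes u² - u - 42 = 0.
Factor: (u - 7)(u + 6) = 0, so u = 7 or u = -6.
n² = 7 gives n = ±√(7) ≈ ±2.6458.
n² = -6 < 0 has no real solution.

n = -2.6458 or n = 2.6458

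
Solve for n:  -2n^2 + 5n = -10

n = -1.3117 or n = 3.8117

Rearrange to standard form: -2n^2 + 5n + 10 = 0.
Discriminant: (5)^2 - 4*(-2)*10 = 105.
Quadratic formula: n = (-5 +/- sqrt(105)) / (-4).
So n = 5/4 - sqrt(105)/4 ~= -1.3117 or n = 5/4 + sqrt(105)/4 ~= 3.8117.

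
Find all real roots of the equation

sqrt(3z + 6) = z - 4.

Square both sides: 3z + 6 = (z - 4)^2.
Expand and rearrange: z^2 - 11z + 10 = 0.
Solving gives z = 10 or z = 1.
Check each candidate in the original equation:
  z = 10: sqrt(36) = 6, while z - 4 = 6 — valid.
  z = 1: sqrt(9) = 3, while z - 4 = -3 — extraneous.

z = 10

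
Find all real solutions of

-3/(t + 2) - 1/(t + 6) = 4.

t = -6.3028 or t = -2.6972

Multiply both sides by (t + 2)(t + 6):
-3(t + 6) - (t + 2) = 4(t + 2)(t + 6).
Expand and collect terms: 4t^2 + 36t + 68 = 0.
By the quadratic formula, t = (-36 +/- sqrt(208)) / 8, so t ~= -2.6972 or t ~= -6.3028.
Neither value makes a denominator zero (t != -2, t != -6), so both are valid.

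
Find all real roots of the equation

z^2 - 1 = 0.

z = -1 or z = 1

Factor: (z - 1)(z + 1) = 0.
So z = 1 or z = -1.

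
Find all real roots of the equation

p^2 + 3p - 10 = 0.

Factor: (p - 2)(p + 5) = 0.
So p = 2 or p = -5.

p = -5 or p = 2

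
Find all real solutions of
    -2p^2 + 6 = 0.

Discriminant: (0)^2 - 4*(-2)*6 = 48.
Quadratic formula: p = (0 +/- sqrt(48)) / (-4).
So p = -sqrt(3) ~= -1.7321 or p = sqrt(3) ~= 1.7321.

p = -1.7321 or p = 1.7321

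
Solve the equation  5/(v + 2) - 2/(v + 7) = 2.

Multiply both sides by (v + 2)(v + 7):
5(v + 7) - 2(v + 2) = 2(v + 2)(v + 7).
Expand and collect terms: 2v² + 15v - 3 = 0.
By the quadratic formula, v = (-15 ± √249) / 4, so v ≈ 0.1949 or v ≈ -7.6949.
Neither value makes a denominator zero (v ≠ -2, v ≠ -7), so both are valid.

v = -7.6949 or v = 0.1949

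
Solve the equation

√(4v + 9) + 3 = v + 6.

Isolate the radical: √(4v + 9) = v + 3.
Square both sides: 4v + 9 = (v + 3)².
Expand and rearrange: v² + 2v = 0.
Solving gives v = 0 or v = -2.
Check each candidate in the original equation:
  v = 0: √(9) = 3, while v + 3 = 3 — valid.
  v = -2: √(1) = 1, while v + 3 = 1 — valid.

v = -2 or v = 0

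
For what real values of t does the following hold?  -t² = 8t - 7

Rearrange to standard form: -t² - 8t + 7 = 0.
Discriminant: (-8)² − 4·(-1)·7 = 92.
Quadratic formula: t = (8 ± √92) / (-2).
So t = -√(23) - 4 ≈ -8.7958 or t = -4 + √(23) ≈ 0.7958.

t = -8.7958 or t = 0.7958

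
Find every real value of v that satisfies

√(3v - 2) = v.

Square both sides: 3v - 2 = (v)².
Expand and rearrange: v² - 3v + 2 = 0.
Solving gives v = 2 or v = 1.
Check each candidate in the original equation:
  v = 2: √(4) = 2, while v = 2 — valid.
  v = 1: √(1) = 1, while v = 1 — valid.

v = 1 or v = 2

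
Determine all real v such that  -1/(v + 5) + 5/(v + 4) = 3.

v = -5.135 or v = -2.5316

Multiply both sides by (v + 5)(v + 4):
-(v + 4) + 5(v + 5) = 3(v + 5)(v + 4).
Expand and collect terms: 3v² + 23v + 39 = 0.
By the quadratic formula, v = (-23 ± √61) / 6, so v ≈ -2.5316 or v ≈ -5.135.
Neither value makes a denominator zero (v ≠ -5, v ≠ -4), so both are valid.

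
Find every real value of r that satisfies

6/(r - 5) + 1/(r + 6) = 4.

r = -5.7805 or r = 6.5305

Multiply both sides by (r - 5)(r + 6):
6(r + 6) + (r - 5) = 4(r - 5)(r + 6).
Expand and collect terms: 4r^2 - 3r - 151 = 0.
By the quadratic formula, r = (3 +/- sqrt(2425)) / 8, so r ~= 6.5305 or r ~= -5.7805.
Neither value makes a denominator zero (r != 5, r != -6), so both are valid.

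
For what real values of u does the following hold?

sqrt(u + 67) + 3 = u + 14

u = -3

Isolate the radical: sqrt(u + 67) = u + 11.
Square both sides: u + 67 = (u + 11)^2.
Expand and rearrange: u^2 + 21u + 54 = 0.
Solving gives u = -3 or u = -18.
Check each candidate in the original equation:
  u = -3: sqrt(64) = 8, while u + 11 = 8 — valid.
  u = -18: sqrt(49) = 7, while u + 11 = -7 — extraneous.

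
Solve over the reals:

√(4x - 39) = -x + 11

Square both sides: 4x - 39 = (-x + 11)².
Expand and rearrange: x² - 26x + 160 = 0.
Solving gives x = 16 or x = 10.
Check each candidate in the original equation:
  x = 16: √(25) = 5, while -x + 11 = -5 — extraneous.
  x = 10: √(1) = 1, while -x + 11 = 1 — valid.

x = 10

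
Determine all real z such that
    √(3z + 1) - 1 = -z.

Isolate the radical: √(3z + 1) = -z + 1.
Square both sides: 3z + 1 = (-z + 1)².
Expand and rearrange: z² - 5z = 0.
Solving gives z = 5 or z = 0.
Check each candidate in the original equation:
  z = 5: √(16) = 4, while -z + 1 = -4 — extraneous.
  z = 0: √(1) = 1, while -z + 1 = 1 — valid.

z = 0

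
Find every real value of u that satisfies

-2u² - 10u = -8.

Rearrange to standard form: -2u² - 10u + 8 = 0.
Discriminant: (-10)² − 4·(-2)·8 = 164.
Quadratic formula: u = (10 ± √164) / (-4).
So u = -√(41)/2 - 5/2 ≈ -5.7016 or u = -5/2 + √(41)/2 ≈ 0.7016.

u = -5.7016 or u = 0.7016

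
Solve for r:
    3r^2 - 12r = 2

Rearrange to standard form: 3r^2 - 12r - 2 = 0.
Discriminant: (-12)^2 - 4*3*(-2) = 168.
Quadratic formula: r = (12 +/- sqrt(168)) / 6.
So r = 2 + sqrt(42)/3 ~= 4.1602 or r = 2 - sqrt(42)/3 ~= -0.1602.

r = -0.1602 or r = 4.1602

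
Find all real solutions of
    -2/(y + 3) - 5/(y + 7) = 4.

y = -8.3781 or y = -3.3719

Multiply both sides by (y + 3)(y + 7):
-2(y + 7) - 5(y + 3) = 4(y + 3)(y + 7).
Expand and collect terms: 4y² + 47y + 113 = 0.
By the quadratic formula, y = (-47 ± √401) / 8, so y ≈ -3.3719 or y ≈ -8.3781.
Neither value makes a denominator zero (y ≠ -3, y ≠ -7), so both are valid.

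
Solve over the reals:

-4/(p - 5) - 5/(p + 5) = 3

Multiply both sides by (p - 5)(p + 5):
-4(p + 5) - 5(p - 5) = 3(p - 5)(p + 5).
Expand and collect terms: 3p^2 + 9p - 80 = 0.
By the quadratic formula, p = (-9 +/- sqrt(1041)) / 6, so p ~= 3.8774 or p ~= -6.8774.
Neither value makes a denominator zero (p != 5, p != -5), so both are valid.

p = -6.8774 or p = 3.8774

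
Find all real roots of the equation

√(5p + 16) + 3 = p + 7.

p = -3 or p = 0

Isolate the radical: √(5p + 16) = p + 4.
Square both sides: 5p + 16 = (p + 4)².
Expand and rearrange: p² + 3p = 0.
Solving gives p = 0 or p = -3.
Check each candidate in the original equation:
  p = 0: √(16) = 4, while p + 4 = 4 — valid.
  p = -3: √(1) = 1, while p + 4 = 1 — valid.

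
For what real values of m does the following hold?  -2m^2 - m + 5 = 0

Discriminant: (-1)^2 - 4*(-2)*5 = 41.
Quadratic formula: m = (1 +/- sqrt(41)) / (-4).
So m = -sqrt(41)/4 - 1/4 ~= -1.8508 or m = -1/4 + sqrt(41)/4 ~= 1.3508.

m = -1.8508 or m = 1.3508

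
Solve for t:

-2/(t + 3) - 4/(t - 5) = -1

t = -1.7446 or t = 9.7446

Multiply both sides by (t + 3)(t - 5):
-2(t - 5) - 4(t + 3) = -(t + 3)(t - 5).
Expand and collect terms: -t^2 + 8t + 17 = 0.
By the quadratic formula, t = (-8 +/- sqrt(132)) / -2, so t ~= -1.7446 or t ~= 9.7446.
Neither value makes a denominator zero (t != -3, t != 5), so both are valid.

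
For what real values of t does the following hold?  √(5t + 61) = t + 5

Square both sides: 5t + 61 = (t + 5)².
Expand and rearrange: t² + 5t - 36 = 0.
Solving gives t = 4 or t = -9.
Check each candidate in the original equation:
  t = 4: √(81) = 9, while t + 5 = 9 — valid.
  t = -9: √(16) = 4, while t + 5 = -4 — extraneous.

t = 4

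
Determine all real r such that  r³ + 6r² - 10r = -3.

Rearrange: r³ + 6r² - 10r + 3 = 0.
Possible rational roots are divisors of 3. Testing r = 1 gives 0, so (r - 1) is a factor.
Divide: r³ + 6r² - 10r + 3 = (r - 1)(r² + 7r - 3).
Apply the quadratic formula to r² + 7r - 3 = 0: r = (-7 ± √61)/2, i.e. r ≈ 0.4051 or r ≈ -7.4051.

r = -7.4051 or r = 0.4051 or r = 1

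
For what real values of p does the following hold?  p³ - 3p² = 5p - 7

p = -1.8284 or p = 1 or p = 3.8284

Rearrange: p³ - 3p² - 5p + 7 = 0.
Possible rational roots are divisors of 7. Testing p = 1 gives 0, so (p - 1) is a factor.
Divide: p³ - 3p² - 5p + 7 = (p - 1)(p² - 2p - 7).
Apply the quadratic formula to p² - 2p - 7 = 0: p = (2 ± √32)/2, i.e. p ≈ 3.8284 or p ≈ -1.8284.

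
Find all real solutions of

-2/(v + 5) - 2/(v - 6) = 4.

v = -5.5227 or v = 5.5227

Multiply both sides by (v + 5)(v - 6):
-2(v - 6) - 2(v + 5) = 4(v + 5)(v - 6).
Expand and collect terms: 4v^2 - 122 = 0.
By the quadratic formula, v = (0 +/- sqrt(1952)) / 8, so v ~= 5.5227 or v ~= -5.5227.
Neither value makes a denominator zero (v != -5, v != 6), so both are valid.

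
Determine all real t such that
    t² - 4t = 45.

t = -5 or t = 9

Bring every term to one side: t² - 4t - 45 = 0.
Factor: (t + 5)(t - 9) = 0.
So t = -5 or t = 9.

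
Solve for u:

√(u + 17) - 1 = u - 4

Isolate the radical: √(u + 17) = u - 3.
Square both sides: u + 17 = (u - 3)².
Expand and rearrange: u² - 7u - 8 = 0.
Solving gives u = 8 or u = -1.
Check each candidate in the original equation:
  u = 8: √(25) = 5, while u - 3 = 5 — valid.
  u = -1: √(16) = 4, while u - 3 = -4 — extraneous.

u = 8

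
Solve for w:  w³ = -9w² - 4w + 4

w = -8.4721 or w = -1 or w = 0.4721

Rearrange: w³ + 9w² + 4w - 4 = 0.
Possible rational roots are divisors of -4. Testing w = -1 gives 0, so (w + 1) is a factor.
Divide: w³ + 9w² + 4w - 4 = (w + 1)(w² + 8w - 4).
Apply the quadratic formula to w² + 8w - 4 = 0: w = (-8 ± √80)/2, i.e. w ≈ 0.4721 or w ≈ -8.4721.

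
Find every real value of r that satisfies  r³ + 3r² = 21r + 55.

Rearrange: r³ + 3r² - 21r - 55 = 0.
Possible rational roots are divisors of -55. Testing r = -5 gives 0, so (r + 5) is a factor.
Divide: r³ + 3r² - 21r - 55 = (r + 5)(r² - 2r - 11).
Apply the quadratic formula to r² - 2r - 11 = 0: r = (2 ± √48)/2, i.e. r ≈ 4.4641 or r ≈ -2.4641.

r = -5 or r = -2.4641 or r = 4.4641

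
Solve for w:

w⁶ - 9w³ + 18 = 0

w = 1.4422 or w = 1.8171

Let u = w³. The equation becomes u² - 9u + 18 = 0.
Factor: (u - 3)(u - 6) = 0, so u = 3 or u = 6.
w³ = 3 gives w = ∛(3) ≈ 1.4422.
w³ = 6 gives w = ∛(6) ≈ 1.8171.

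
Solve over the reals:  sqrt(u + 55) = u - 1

u = 9

Square both sides: u + 55 = (u - 1)^2.
Expand and rearrange: u^2 - 3u - 54 = 0.
Solving gives u = 9 or u = -6.
Check each candidate in the original equation:
  u = 9: sqrt(64) = 8, while u - 1 = 8 — valid.
  u = -6: sqrt(49) = 7, while u - 1 = -7 — extraneous.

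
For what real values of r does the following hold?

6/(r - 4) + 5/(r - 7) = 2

Multiply both sides by (r - 4)(r - 7):
6(r - 7) + 5(r - 4) = 2(r - 4)(r - 7).
Expand and collect terms: 2r^2 - 33r + 118 = 0.
By the quadratic formula, r = (33 +/- sqrt(145)) / 4, so r ~= 11.2604 or r ~= 5.2396.
Neither value makes a denominator zero (r != 4, r != 7), so both are valid.

r = 5.2396 or r = 11.2604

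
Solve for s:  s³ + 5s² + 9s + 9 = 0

s = -3

Possible rational roots are divisors of 9. Testing s = -3 gives 0, so (s + 3) is a factor.
Divide: s³ + 5s² + 9s + 9 = (s + 3)(s² + 2s + 3).
The quadratic s² + 2s + 3 has discriminant -8 < 0, so no further real roots.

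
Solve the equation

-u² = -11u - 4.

Rearrange to standard form: -u² + 11u + 4 = 0.
Discriminant: (11)² − 4·(-1)·4 = 137.
Quadratic formula: u = (-11 ± √137) / (-2).
So u = 11/2 - √(137)/2 ≈ -0.3523 or u = 11/2 + √(137)/2 ≈ 11.3523.

u = -0.3523 or u = 11.3523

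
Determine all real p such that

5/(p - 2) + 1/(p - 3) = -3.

Multiply both sides by (p - 2)(p - 3):
5(p - 3) + (p - 2) = -3(p - 2)(p - 3).
Expand and collect terms: -3p² + 9p - 1 = 0.
By the quadratic formula, p = (-9 ± √69) / -6, so p ≈ 0.1156 or p ≈ 2.8844.
Neither value makes a denominator zero (p ≠ 2, p ≠ 3), so both are valid.

p = 0.1156 or p = 2.8844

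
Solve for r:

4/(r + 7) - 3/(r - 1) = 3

r = -5.4207 or r = -0.246

Multiply both sides by (r + 7)(r - 1):
4(r - 1) - 3(r + 7) = 3(r + 7)(r - 1).
Expand and collect terms: 3r² + 17r + 4 = 0.
By the quadratic formula, r = (-17 ± √241) / 6, so r ≈ -0.246 or r ≈ -5.4207.
Neither value makes a denominator zero (r ≠ -7, r ≠ 1), so both are valid.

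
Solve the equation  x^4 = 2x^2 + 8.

Let u = x^2. The equation becomes u^2 - 2u - 8 = 0.
Factor: (u - 4)(u + 2) = 0, so u = 4 or u = -2.
x^2 = 4 gives x = +/-2.
x^2 = -2 < 0 has no real solution.

x = -2 or x = 2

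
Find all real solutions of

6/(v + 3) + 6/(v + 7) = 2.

Multiply both sides by (v + 3)(v + 7):
6(v + 7) + 6(v + 3) = 2(v + 3)(v + 7).
Expand and collect terms: 2v² + 8v - 18 = 0.
By the quadratic formula, v = (-8 ± √208) / 4, so v ≈ 1.6056 or v ≈ -5.6056.
Neither value makes a denominator zero (v ≠ -3, v ≠ -7), so both are valid.

v = -5.6056 or v = 1.6056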